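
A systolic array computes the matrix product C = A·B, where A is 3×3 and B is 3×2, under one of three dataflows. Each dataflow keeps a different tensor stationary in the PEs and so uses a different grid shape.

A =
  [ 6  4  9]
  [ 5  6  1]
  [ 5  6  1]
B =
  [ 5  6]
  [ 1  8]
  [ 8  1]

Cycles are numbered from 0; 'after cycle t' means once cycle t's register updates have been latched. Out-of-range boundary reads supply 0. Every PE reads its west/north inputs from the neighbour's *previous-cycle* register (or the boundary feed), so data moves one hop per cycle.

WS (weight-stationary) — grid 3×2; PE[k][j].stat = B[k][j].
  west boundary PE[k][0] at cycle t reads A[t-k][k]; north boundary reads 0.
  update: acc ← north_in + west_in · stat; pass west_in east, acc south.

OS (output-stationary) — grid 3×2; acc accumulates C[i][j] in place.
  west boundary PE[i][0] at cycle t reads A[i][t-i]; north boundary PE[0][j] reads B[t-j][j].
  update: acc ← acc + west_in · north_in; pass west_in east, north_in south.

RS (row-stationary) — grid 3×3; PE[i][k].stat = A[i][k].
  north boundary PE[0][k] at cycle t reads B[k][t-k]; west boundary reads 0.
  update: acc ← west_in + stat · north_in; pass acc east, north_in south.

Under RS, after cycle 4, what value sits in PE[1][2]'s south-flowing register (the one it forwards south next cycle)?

RS (3×3). Following PE[1][2] plus its west/north inputs:
  t=0 PE[0][2]: acc=0 h=0 v=0
  t=0 PE[1][1]: acc=0 h=0 v=0
  t=0 PE[1][2]: acc=0 h=0 v=0
  t=1 PE[0][2]: acc=0 h=0 v=0
  t=1 PE[1][1]: acc=0 h=0 v=0
  t=1 PE[1][2]: acc=0 h=0 v=0
  t=2 PE[0][2]: acc=106 h=106 v=8
  t=2 PE[1][1]: acc=31 h=31 v=1
  t=2 PE[1][2]: acc=0 h=0 v=0
  t=3 PE[0][2]: acc=77 h=77 v=1
  t=3 PE[1][1]: acc=78 h=78 v=8
  t=3 PE[1][2]: acc=39 h=39 v=8
  t=4 PE[0][2]: acc=0 h=0 v=0
  t=4 PE[1][1]: acc=0 h=0 v=0
  t=4 PE[1][2]: acc=79 h=79 v=1

register = 1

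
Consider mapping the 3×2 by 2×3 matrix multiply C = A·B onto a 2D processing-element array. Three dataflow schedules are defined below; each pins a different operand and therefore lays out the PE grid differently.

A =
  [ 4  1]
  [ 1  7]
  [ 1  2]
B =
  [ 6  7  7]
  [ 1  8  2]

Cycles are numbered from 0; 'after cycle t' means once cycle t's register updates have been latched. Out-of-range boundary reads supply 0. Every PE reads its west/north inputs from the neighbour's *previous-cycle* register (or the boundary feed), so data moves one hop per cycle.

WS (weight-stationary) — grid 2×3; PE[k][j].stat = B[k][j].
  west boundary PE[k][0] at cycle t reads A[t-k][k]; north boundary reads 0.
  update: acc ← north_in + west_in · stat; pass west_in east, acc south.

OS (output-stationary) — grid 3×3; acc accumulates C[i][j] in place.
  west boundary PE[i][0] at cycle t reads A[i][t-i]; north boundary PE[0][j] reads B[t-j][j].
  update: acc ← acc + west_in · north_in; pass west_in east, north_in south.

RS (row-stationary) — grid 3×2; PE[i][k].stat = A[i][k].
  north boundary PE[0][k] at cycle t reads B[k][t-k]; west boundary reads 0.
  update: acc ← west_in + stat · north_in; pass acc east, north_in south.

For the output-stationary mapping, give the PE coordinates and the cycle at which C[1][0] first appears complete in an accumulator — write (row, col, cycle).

(row, col, cycle) = (1, 0, 2)

OS — PE[1][0] is where C[1][0] collects:
  after 0 — PE[1][0] acc=0, pass-E 0, pass-S 0
  after 1 — PE[1][0] acc=6, pass-E 1, pass-S 6
  after 2 — PE[1][0] acc=13, pass-E 7, pass-S 1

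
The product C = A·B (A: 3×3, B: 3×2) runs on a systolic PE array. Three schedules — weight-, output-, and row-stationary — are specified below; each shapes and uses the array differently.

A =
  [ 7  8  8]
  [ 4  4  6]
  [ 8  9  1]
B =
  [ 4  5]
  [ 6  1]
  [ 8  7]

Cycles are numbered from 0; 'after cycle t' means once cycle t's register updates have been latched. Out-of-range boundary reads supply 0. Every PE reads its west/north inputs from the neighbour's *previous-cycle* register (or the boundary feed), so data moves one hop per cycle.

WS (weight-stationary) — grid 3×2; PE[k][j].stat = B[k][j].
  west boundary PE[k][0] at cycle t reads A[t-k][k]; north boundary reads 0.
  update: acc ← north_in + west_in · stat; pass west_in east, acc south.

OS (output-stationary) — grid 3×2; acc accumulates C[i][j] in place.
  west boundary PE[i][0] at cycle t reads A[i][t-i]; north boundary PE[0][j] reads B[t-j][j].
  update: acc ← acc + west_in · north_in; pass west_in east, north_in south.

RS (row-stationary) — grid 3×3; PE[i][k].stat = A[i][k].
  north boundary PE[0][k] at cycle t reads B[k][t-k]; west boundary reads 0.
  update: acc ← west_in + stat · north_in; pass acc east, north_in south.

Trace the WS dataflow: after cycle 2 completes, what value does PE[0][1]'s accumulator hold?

PE[0][1].acc = 20

Tracing WS — 3×2 array, target PE[0][1]:
  cycle 0: PE[0][0] → acc 28, east 7, south 28
  cycle 0: PE[0][1] → acc 0, east 0, south 0
  cycle 1: PE[0][0] → acc 16, east 4, south 16
  cycle 1: PE[0][1] → acc 35, east 7, south 35
  cycle 2: PE[0][0] → acc 32, east 8, south 32
  cycle 2: PE[0][1] → acc 20, east 4, south 20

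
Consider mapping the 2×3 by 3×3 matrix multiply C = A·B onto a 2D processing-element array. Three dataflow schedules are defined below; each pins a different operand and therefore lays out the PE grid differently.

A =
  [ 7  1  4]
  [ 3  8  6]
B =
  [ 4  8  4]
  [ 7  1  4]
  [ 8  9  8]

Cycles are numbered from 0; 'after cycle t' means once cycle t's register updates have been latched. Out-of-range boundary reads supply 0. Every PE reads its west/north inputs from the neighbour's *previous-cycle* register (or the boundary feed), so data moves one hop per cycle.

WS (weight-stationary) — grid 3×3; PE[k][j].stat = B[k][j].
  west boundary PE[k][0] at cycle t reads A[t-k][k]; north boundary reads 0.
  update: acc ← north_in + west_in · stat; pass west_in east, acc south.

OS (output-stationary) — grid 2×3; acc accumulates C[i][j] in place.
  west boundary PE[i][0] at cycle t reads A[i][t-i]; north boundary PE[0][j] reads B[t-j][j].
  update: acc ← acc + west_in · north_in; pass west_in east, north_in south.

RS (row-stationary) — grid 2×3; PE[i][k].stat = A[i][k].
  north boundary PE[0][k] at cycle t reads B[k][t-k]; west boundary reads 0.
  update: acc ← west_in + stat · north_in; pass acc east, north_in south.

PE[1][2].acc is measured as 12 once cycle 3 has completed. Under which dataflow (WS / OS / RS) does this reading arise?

dataflow = OS

Under WS (3×3), PE[1][2]:
  after 0 — PE[1][2] acc=0, pass-E 0, pass-S 0
  after 1 — PE[1][2] acc=0, pass-E 0, pass-S 0
  after 2 — PE[1][2] acc=0, pass-E 0, pass-S 0
  after 3 — PE[1][2] acc=32, pass-E 1, pass-S 32
Under OS (2×3), PE[1][2]:
  after 0 — PE[1][2] acc=0, pass-E 0, pass-S 0
  after 1 — PE[1][2] acc=0, pass-E 0, pass-S 0
  after 2 — PE[1][2] acc=0, pass-E 0, pass-S 0
  after 3 — PE[1][2] acc=12, pass-E 3, pass-S 4
Under RS (2×3), PE[1][2]:
  after 0 — PE[1][2] acc=0, pass-E 0, pass-S 0
  after 1 — PE[1][2] acc=0, pass-E 0, pass-S 0
  after 2 — PE[1][2] acc=0, pass-E 0, pass-S 0
  after 3 — PE[1][2] acc=116, pass-E 116, pass-S 8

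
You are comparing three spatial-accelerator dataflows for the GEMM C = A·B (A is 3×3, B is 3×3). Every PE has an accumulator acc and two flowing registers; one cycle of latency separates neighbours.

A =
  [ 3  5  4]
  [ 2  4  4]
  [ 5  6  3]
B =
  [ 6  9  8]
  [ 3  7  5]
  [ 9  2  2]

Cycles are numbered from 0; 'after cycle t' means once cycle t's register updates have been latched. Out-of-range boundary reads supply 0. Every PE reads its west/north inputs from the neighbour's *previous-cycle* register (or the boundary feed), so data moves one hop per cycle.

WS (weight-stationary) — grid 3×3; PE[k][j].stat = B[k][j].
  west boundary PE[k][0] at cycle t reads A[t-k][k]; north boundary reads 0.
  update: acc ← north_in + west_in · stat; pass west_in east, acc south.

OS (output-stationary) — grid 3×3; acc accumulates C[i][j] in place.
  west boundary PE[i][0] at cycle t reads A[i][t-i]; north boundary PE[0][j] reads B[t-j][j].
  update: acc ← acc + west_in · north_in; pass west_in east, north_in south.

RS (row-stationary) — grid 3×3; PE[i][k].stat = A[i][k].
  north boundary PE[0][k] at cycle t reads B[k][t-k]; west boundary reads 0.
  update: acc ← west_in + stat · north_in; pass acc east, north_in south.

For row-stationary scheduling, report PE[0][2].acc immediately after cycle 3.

RS (3×3). Following PE[0][2] plus its west/north inputs:
  cycle 0: PE[0][1] → acc 0, east 0, south 0
  cycle 0: PE[0][2] → acc 0, east 0, south 0
  cycle 1: PE[0][1] → acc 33, east 33, south 3
  cycle 1: PE[0][2] → acc 0, east 0, south 0
  cycle 2: PE[0][1] → acc 62, east 62, south 7
  cycle 2: PE[0][2] → acc 69, east 69, south 9
  cycle 3: PE[0][1] → acc 49, east 49, south 5
  cycle 3: PE[0][2] → acc 70, east 70, south 2

PE[0][2].acc = 70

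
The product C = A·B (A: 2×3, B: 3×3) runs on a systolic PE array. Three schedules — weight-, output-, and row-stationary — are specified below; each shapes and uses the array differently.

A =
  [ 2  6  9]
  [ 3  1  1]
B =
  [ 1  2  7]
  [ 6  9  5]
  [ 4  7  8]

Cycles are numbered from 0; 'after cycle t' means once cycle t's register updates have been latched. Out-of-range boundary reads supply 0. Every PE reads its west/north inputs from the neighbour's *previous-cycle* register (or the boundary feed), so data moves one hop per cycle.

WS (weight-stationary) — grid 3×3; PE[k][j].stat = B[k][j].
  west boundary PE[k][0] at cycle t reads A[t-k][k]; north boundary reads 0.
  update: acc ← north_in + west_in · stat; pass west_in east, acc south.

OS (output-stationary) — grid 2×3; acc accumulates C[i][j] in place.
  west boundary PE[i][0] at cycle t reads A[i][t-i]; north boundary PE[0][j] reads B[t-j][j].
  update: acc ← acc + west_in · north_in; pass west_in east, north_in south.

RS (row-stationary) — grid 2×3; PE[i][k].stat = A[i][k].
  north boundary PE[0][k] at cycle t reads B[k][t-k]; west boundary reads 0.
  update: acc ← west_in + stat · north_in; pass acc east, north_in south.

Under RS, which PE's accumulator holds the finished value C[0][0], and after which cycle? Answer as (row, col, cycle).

RS — PE[0][2] is where C[0][0] collects:
  cycle 0: PE[0][2] → acc 0, east 0, south 0
  cycle 1: PE[0][2] → acc 0, east 0, south 0
  cycle 2: PE[0][2] → acc 74, east 74, south 4

(row, col, cycle) = (0, 2, 2)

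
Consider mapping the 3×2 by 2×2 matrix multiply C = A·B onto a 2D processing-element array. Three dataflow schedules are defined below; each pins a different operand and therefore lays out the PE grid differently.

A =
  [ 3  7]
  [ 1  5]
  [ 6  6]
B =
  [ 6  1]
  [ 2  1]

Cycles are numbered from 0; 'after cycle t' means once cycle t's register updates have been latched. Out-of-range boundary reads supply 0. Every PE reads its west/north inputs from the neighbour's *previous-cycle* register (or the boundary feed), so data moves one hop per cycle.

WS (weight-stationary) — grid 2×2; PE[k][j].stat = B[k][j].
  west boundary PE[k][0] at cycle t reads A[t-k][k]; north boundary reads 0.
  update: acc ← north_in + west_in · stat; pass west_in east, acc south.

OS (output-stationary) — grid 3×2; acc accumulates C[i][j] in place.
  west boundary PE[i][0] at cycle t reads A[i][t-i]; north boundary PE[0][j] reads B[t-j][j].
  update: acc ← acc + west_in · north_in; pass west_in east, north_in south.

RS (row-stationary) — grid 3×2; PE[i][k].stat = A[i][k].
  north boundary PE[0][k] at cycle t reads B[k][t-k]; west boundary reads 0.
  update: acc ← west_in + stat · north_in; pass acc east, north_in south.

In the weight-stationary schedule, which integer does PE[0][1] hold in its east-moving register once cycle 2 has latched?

register = 1

WS 2×2: PE[0][1] cycle-by-cycle (with neighbour feeds):
  c0 r0c0: 18 / 3 / 18
  c0 r0c1: 0 / 0 / 0
  c1 r0c0: 6 / 1 / 6
  c1 r0c1: 3 / 3 / 3
  c2 r0c0: 36 / 6 / 36
  c2 r0c1: 1 / 1 / 1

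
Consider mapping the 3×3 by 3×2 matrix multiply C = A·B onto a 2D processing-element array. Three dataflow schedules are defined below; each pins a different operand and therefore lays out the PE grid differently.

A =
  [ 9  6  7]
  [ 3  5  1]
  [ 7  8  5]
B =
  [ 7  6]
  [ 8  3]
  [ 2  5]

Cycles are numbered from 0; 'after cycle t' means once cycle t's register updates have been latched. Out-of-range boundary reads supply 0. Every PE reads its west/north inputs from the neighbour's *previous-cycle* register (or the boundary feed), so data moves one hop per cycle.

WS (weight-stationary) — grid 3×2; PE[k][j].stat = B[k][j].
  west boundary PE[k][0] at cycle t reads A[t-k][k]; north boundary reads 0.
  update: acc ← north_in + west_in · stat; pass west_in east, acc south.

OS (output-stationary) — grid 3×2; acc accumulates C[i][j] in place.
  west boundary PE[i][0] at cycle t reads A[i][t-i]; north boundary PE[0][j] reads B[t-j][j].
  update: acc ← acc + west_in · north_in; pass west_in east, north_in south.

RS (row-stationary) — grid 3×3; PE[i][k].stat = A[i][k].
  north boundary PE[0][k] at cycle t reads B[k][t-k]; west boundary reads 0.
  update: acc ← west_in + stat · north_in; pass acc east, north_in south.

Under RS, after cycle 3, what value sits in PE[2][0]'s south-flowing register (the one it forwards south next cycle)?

RS 3×3: PE[2][0] cycle-by-cycle (with neighbour feeds):
  0: (1,0).acc=0  regs=<0,0>
  0: (2,0).acc=0  regs=<0,0>
  1: (1,0).acc=21  regs=<21,7>
  1: (2,0).acc=0  regs=<0,0>
  2: (1,0).acc=18  regs=<18,6>
  2: (2,0).acc=49  regs=<49,7>
  3: (1,0).acc=0  regs=<0,0>
  3: (2,0).acc=42  regs=<42,6>

register = 6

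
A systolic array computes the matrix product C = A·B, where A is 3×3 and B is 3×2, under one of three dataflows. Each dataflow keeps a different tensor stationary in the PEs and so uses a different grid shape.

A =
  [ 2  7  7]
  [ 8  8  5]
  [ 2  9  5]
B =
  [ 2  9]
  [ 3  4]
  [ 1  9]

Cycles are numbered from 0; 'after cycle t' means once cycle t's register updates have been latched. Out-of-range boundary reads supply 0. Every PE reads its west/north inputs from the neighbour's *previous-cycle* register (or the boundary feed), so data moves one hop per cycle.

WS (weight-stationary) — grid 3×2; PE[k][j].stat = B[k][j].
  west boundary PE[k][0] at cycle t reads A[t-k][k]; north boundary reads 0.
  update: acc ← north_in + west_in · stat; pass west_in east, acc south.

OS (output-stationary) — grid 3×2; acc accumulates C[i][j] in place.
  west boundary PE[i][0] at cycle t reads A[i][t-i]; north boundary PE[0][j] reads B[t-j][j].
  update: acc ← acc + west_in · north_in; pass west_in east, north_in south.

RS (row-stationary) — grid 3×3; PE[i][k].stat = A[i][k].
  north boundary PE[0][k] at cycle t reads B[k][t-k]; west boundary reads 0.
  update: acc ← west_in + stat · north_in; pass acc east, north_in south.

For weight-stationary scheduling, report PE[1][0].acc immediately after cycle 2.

PE[1][0].acc = 40

WS on a 3×2 grid — tracing PE[1][0] and its feeders:
  step 0 · PE0,0: acc=4; fwd→2 fwd↓4
  step 0 · PE1,0: acc=0; fwd→0 fwd↓0
  step 1 · PE0,0: acc=16; fwd→8 fwd↓16
  step 1 · PE1,0: acc=25; fwd→7 fwd↓25
  step 2 · PE0,0: acc=4; fwd→2 fwd↓4
  step 2 · PE1,0: acc=40; fwd→8 fwd↓40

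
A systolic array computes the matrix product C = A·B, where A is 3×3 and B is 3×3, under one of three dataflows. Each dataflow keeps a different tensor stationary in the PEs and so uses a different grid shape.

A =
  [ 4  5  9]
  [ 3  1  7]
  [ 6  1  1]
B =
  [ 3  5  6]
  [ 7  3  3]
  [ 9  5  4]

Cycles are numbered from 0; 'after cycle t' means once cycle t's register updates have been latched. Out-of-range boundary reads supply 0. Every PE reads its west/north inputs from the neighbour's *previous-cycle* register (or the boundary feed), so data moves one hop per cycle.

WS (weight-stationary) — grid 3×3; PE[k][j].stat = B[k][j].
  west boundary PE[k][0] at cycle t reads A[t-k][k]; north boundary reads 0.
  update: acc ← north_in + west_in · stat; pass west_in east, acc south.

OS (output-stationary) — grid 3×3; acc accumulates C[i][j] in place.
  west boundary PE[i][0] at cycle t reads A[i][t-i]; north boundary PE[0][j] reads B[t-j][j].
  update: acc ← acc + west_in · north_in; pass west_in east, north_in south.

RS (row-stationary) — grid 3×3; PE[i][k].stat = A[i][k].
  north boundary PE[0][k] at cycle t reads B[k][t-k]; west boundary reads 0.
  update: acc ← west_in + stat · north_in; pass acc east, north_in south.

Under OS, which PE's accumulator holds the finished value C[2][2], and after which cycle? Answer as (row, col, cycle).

OS — PE[2][2] is where C[2][2] collects:
  after 0 — PE[2][2] acc=0, pass-E 0, pass-S 0
  after 1 — PE[2][2] acc=0, pass-E 0, pass-S 0
  after 2 — PE[2][2] acc=0, pass-E 0, pass-S 0
  after 3 — PE[2][2] acc=0, pass-E 0, pass-S 0
  after 4 — PE[2][2] acc=36, pass-E 6, pass-S 6
  after 5 — PE[2][2] acc=39, pass-E 1, pass-S 3
  after 6 — PE[2][2] acc=43, pass-E 1, pass-S 4

(row, col, cycle) = (2, 2, 6)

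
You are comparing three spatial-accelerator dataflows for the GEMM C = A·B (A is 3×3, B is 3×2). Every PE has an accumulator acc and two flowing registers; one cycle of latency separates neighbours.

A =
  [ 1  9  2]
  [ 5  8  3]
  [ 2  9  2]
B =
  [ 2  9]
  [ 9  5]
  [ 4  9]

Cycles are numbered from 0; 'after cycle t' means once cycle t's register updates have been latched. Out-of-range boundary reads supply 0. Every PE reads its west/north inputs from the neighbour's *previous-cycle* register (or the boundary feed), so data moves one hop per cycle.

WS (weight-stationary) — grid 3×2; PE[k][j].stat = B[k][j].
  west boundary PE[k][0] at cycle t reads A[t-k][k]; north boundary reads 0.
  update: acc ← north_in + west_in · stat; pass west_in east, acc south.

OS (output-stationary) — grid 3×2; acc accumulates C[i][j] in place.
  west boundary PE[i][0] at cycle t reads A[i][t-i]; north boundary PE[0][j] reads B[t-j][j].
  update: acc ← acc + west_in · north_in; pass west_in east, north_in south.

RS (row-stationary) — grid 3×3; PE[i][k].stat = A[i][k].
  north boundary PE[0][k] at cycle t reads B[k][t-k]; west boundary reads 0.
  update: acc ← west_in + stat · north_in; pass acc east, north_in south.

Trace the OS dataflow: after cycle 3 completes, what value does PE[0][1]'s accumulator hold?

PE[0][1].acc = 72

OS 3×2: PE[0][1] cycle-by-cycle (with neighbour feeds):
  0: (0,0).acc=2  regs=<1,2>
  0: (0,1).acc=0  regs=<0,0>
  1: (0,0).acc=83  regs=<9,9>
  1: (0,1).acc=9  regs=<1,9>
  2: (0,0).acc=91  regs=<2,4>
  2: (0,1).acc=54  regs=<9,5>
  3: (0,0).acc=91  regs=<0,0>
  3: (0,1).acc=72  regs=<2,9>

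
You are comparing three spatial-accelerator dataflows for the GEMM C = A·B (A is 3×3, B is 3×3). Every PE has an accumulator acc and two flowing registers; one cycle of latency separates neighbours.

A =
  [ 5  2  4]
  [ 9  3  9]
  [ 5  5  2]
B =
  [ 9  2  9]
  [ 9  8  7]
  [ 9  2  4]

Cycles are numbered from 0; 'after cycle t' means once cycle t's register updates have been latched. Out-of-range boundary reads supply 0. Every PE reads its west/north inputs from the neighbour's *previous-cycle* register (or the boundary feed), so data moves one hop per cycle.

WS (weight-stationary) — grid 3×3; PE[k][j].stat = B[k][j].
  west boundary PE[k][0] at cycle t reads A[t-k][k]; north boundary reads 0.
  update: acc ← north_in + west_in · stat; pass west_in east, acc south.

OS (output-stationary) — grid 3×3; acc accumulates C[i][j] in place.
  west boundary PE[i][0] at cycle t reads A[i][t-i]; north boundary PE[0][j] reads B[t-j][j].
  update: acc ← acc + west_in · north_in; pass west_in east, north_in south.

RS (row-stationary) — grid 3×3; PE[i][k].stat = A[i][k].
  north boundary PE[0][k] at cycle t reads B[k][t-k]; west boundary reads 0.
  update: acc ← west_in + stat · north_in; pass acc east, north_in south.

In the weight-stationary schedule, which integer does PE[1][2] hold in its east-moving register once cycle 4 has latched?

Tracing WS — 3×3 array, target PE[1][2]:
  t=0 PE[0][2]: acc=0 h=0 v=0
  t=0 PE[1][1]: acc=0 h=0 v=0
  t=0 PE[1][2]: acc=0 h=0 v=0
  t=1 PE[0][2]: acc=0 h=0 v=0
  t=1 PE[1][1]: acc=0 h=0 v=0
  t=1 PE[1][2]: acc=0 h=0 v=0
  t=2 PE[0][2]: acc=45 h=5 v=45
  t=2 PE[1][1]: acc=26 h=2 v=26
  t=2 PE[1][2]: acc=0 h=0 v=0
  t=3 PE[0][2]: acc=81 h=9 v=81
  t=3 PE[1][1]: acc=42 h=3 v=42
  t=3 PE[1][2]: acc=59 h=2 v=59
  t=4 PE[0][2]: acc=45 h=5 v=45
  t=4 PE[1][1]: acc=50 h=5 v=50
  t=4 PE[1][2]: acc=102 h=3 v=102

register = 3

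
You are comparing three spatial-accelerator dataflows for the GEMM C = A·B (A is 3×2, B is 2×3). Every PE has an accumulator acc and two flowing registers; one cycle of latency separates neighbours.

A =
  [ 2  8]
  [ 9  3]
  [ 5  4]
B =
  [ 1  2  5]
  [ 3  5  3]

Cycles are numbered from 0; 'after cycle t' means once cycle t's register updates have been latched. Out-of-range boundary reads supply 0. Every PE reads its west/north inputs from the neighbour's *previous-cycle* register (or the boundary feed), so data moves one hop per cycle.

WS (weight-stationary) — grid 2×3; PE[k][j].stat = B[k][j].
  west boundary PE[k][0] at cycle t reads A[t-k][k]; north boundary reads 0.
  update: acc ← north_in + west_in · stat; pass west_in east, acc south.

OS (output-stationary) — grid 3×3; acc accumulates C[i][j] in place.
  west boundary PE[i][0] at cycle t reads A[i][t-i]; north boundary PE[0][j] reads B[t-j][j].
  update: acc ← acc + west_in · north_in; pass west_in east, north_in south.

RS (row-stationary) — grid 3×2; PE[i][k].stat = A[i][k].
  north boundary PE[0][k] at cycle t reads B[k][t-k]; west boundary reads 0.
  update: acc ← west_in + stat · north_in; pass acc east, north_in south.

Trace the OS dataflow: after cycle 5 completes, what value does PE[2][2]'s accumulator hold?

PE[2][2].acc = 37

OS (3×3). Following PE[2][2] plus its west/north inputs:
  after 0 — PE[1][2] acc=0, pass-E 0, pass-S 0
  after 0 — PE[2][1] acc=0, pass-E 0, pass-S 0
  after 0 — PE[2][2] acc=0, pass-E 0, pass-S 0
  after 1 — PE[1][2] acc=0, pass-E 0, pass-S 0
  after 1 — PE[2][1] acc=0, pass-E 0, pass-S 0
  after 1 — PE[2][2] acc=0, pass-E 0, pass-S 0
  after 2 — PE[1][2] acc=0, pass-E 0, pass-S 0
  after 2 — PE[2][1] acc=0, pass-E 0, pass-S 0
  after 2 — PE[2][2] acc=0, pass-E 0, pass-S 0
  after 3 — PE[1][2] acc=45, pass-E 9, pass-S 5
  after 3 — PE[2][1] acc=10, pass-E 5, pass-S 2
  after 3 — PE[2][2] acc=0, pass-E 0, pass-S 0
  after 4 — PE[1][2] acc=54, pass-E 3, pass-S 3
  after 4 — PE[2][1] acc=30, pass-E 4, pass-S 5
  after 4 — PE[2][2] acc=25, pass-E 5, pass-S 5
  after 5 — PE[1][2] acc=54, pass-E 0, pass-S 0
  after 5 — PE[2][1] acc=30, pass-E 0, pass-S 0
  after 5 — PE[2][2] acc=37, pass-E 4, pass-S 3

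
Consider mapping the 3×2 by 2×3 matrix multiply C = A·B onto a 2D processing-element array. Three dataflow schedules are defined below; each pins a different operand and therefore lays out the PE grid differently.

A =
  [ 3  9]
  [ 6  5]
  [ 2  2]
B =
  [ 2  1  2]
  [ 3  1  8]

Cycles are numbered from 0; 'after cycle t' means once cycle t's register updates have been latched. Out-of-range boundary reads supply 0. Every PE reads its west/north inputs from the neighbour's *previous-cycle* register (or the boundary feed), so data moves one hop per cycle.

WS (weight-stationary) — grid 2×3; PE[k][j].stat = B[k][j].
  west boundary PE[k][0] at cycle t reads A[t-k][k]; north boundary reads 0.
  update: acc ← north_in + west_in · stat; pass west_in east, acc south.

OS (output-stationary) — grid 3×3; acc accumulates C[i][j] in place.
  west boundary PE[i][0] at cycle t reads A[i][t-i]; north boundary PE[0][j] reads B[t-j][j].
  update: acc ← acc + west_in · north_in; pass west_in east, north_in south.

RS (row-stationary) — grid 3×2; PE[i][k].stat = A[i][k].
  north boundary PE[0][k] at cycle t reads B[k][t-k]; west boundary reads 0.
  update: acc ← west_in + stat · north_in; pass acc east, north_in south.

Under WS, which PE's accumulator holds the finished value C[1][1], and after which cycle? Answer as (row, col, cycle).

(row, col, cycle) = (1, 1, 3)

Under WS, C[1][1] lands at PE[1][1]:
  @0  [1,1]  acc 0  |  →0  ↓0
  @1  [1,1]  acc 0  |  →0  ↓0
  @2  [1,1]  acc 12  |  →9  ↓12
  @3  [1,1]  acc 11  |  →5  ↓11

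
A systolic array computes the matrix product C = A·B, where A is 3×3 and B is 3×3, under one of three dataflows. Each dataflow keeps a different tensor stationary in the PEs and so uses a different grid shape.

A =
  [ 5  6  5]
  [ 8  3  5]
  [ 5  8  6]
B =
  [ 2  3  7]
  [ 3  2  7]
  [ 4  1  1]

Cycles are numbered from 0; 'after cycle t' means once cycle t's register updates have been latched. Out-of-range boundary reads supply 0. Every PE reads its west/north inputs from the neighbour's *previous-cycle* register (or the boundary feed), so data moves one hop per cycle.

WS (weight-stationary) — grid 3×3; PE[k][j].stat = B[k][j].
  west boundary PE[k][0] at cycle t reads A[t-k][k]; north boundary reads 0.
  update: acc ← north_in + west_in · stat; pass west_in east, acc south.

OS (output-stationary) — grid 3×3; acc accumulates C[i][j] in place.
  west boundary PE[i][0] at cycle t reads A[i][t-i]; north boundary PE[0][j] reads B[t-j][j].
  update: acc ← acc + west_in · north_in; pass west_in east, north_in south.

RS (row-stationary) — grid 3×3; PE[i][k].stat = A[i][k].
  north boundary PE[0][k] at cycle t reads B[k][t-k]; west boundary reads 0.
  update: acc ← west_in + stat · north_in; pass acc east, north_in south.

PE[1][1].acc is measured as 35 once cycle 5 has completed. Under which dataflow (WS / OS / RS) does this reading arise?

dataflow = OS

WS [3×3] PE[1][1] across cycles:
  step 0 · PE1,1: acc=0; fwd→0 fwd↓0
  step 1 · PE1,1: acc=0; fwd→0 fwd↓0
  step 2 · PE1,1: acc=27; fwd→6 fwd↓27
  step 3 · PE1,1: acc=30; fwd→3 fwd↓30
  step 4 · PE1,1: acc=31; fwd→8 fwd↓31
  step 5 · PE1,1: acc=0; fwd→0 fwd↓0
OS [3×3] PE[1][1] across cycles:
  step 0 · PE1,1: acc=0; fwd→0 fwd↓0
  step 1 · PE1,1: acc=0; fwd→0 fwd↓0
  step 2 · PE1,1: acc=24; fwd→8 fwd↓3
  step 3 · PE1,1: acc=30; fwd→3 fwd↓2
  step 4 · PE1,1: acc=35; fwd→5 fwd↓1
  step 5 · PE1,1: acc=35; fwd→0 fwd↓0
RS [3×3] PE[1][1] across cycles:
  step 0 · PE1,1: acc=0; fwd→0 fwd↓0
  step 1 · PE1,1: acc=0; fwd→0 fwd↓0
  step 2 · PE1,1: acc=25; fwd→25 fwd↓3
  step 3 · PE1,1: acc=30; fwd→30 fwd↓2
  step 4 · PE1,1: acc=77; fwd→77 fwd↓7
  step 5 · PE1,1: acc=0; fwd→0 fwd↓0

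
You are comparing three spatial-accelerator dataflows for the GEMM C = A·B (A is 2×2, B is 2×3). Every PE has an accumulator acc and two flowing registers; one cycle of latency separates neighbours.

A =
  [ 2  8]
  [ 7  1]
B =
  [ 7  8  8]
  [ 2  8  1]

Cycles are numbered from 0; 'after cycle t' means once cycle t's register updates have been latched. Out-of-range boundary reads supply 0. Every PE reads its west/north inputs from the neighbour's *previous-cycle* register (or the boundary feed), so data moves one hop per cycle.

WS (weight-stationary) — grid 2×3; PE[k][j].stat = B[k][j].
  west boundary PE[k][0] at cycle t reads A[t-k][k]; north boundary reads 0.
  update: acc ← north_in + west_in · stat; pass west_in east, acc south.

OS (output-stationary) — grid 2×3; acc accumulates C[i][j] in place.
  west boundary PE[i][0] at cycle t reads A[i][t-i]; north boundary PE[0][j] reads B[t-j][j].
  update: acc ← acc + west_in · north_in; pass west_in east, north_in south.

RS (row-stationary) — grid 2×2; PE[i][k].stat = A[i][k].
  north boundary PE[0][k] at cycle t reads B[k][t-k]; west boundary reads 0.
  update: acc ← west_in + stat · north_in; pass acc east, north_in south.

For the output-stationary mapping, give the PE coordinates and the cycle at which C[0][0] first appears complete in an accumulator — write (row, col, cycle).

(row, col, cycle) = (0, 0, 1)

Under OS, C[0][0] lands at PE[0][0]:
  0: (0,0).acc=14  regs=<2,7>
  1: (0,0).acc=30  regs=<8,2>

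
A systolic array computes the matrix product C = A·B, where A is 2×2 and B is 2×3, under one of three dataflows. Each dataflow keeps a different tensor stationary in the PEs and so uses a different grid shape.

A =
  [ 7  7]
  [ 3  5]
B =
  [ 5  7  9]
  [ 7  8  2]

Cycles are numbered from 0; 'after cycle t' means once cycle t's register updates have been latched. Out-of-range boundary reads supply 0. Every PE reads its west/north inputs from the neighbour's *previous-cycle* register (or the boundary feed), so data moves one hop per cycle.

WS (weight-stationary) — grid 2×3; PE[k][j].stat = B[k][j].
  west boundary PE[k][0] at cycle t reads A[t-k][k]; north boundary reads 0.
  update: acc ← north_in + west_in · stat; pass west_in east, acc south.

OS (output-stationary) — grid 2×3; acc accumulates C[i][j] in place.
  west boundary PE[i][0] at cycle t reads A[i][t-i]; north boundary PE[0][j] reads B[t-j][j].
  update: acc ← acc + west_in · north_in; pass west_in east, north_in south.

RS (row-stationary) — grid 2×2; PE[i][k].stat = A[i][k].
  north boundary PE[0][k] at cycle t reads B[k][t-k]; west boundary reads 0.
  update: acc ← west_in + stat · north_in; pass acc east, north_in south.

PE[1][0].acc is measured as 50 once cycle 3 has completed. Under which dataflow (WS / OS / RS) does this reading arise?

dataflow = OS

WS [2×3] PE[1][0] across cycles:
  cycle 0: PE[1][0] → acc 0, east 0, south 0
  cycle 1: PE[1][0] → acc 84, east 7, south 84
  cycle 2: PE[1][0] → acc 50, east 5, south 50
  cycle 3: PE[1][0] → acc 0, east 0, south 0
OS [2×3] PE[1][0] across cycles:
  cycle 0: PE[1][0] → acc 0, east 0, south 0
  cycle 1: PE[1][0] → acc 15, east 3, south 5
  cycle 2: PE[1][0] → acc 50, east 5, south 7
  cycle 3: PE[1][0] → acc 50, east 0, south 0
RS [2×2] PE[1][0] across cycles:
  cycle 0: PE[1][0] → acc 0, east 0, south 0
  cycle 1: PE[1][0] → acc 15, east 15, south 5
  cycle 2: PE[1][0] → acc 21, east 21, south 7
  cycle 3: PE[1][0] → acc 27, east 27, south 9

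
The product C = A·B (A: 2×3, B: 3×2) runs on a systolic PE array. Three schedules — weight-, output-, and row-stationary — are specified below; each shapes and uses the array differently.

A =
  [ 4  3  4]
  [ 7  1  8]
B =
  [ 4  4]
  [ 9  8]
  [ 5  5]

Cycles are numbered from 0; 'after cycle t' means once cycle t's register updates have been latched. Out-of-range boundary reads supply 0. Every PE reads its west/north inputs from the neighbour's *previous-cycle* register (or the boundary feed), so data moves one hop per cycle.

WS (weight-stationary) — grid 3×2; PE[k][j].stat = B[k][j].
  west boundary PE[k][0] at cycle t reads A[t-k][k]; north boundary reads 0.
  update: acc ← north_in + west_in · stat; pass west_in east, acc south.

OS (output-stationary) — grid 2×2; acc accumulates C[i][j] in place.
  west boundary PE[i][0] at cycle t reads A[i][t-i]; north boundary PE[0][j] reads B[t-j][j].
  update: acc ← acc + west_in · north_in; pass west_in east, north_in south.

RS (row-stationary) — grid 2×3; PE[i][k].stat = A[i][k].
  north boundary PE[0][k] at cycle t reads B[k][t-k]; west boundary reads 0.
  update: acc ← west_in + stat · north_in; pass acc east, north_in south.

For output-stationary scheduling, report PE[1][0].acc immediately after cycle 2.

PE[1][0].acc = 37

Tracing OS — 2×2 array, target PE[1][0]:
  c0 r0c0: 16 / 4 / 4
  c0 r1c0: 0 / 0 / 0
  c1 r0c0: 43 / 3 / 9
  c1 r1c0: 28 / 7 / 4
  c2 r0c0: 63 / 4 / 5
  c2 r1c0: 37 / 1 / 9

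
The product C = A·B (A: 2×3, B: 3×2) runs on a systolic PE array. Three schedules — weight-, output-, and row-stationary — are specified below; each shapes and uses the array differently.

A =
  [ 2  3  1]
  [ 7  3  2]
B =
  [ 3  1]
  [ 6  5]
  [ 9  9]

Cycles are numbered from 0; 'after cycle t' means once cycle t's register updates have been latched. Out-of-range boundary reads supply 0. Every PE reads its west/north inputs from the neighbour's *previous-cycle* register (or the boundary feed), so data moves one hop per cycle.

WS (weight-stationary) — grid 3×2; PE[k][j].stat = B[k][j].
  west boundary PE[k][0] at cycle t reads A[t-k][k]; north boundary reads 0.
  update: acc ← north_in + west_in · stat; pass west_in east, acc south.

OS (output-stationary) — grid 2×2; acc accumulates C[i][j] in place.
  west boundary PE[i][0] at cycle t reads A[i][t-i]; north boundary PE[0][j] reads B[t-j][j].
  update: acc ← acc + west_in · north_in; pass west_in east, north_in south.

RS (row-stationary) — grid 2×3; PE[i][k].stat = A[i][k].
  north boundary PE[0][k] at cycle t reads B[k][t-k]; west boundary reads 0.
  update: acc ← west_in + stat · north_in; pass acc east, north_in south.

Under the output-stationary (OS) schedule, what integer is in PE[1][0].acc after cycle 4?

PE[1][0].acc = 57

OS 2×2: PE[1][0] cycle-by-cycle (with neighbour feeds):
  c0 r0c0: 6 / 2 / 3
  c0 r1c0: 0 / 0 / 0
  c1 r0c0: 24 / 3 / 6
  c1 r1c0: 21 / 7 / 3
  c2 r0c0: 33 / 1 / 9
  c2 r1c0: 39 / 3 / 6
  c3 r0c0: 33 / 0 / 0
  c3 r1c0: 57 / 2 / 9
  c4 r0c0: 33 / 0 / 0
  c4 r1c0: 57 / 0 / 0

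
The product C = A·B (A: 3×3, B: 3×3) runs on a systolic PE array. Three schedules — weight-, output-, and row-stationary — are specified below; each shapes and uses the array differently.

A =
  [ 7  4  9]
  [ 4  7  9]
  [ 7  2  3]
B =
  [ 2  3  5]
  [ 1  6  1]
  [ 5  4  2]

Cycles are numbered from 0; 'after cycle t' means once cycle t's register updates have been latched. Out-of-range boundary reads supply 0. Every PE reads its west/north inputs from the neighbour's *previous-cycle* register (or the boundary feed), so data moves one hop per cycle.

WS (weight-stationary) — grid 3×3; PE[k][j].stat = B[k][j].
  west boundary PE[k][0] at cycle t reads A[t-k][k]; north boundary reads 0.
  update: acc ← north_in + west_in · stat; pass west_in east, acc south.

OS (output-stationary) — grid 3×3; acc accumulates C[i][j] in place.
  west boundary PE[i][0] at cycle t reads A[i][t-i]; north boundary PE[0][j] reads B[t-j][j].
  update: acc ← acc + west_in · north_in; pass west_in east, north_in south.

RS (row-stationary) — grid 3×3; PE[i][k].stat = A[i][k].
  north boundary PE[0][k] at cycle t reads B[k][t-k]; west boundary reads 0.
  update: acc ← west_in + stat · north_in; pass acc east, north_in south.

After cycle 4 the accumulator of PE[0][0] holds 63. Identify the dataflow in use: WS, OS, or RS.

dataflow = OS

— WS: 3×3; PE[0][0] trace:
  0: (0,0).acc=14  regs=<7,14>
  1: (0,0).acc=8  regs=<4,8>
  2: (0,0).acc=14  regs=<7,14>
  3: (0,0).acc=0  regs=<0,0>
  4: (0,0).acc=0  regs=<0,0>
— OS: 3×3; PE[0][0] trace:
  0: (0,0).acc=14  regs=<7,2>
  1: (0,0).acc=18  regs=<4,1>
  2: (0,0).acc=63  regs=<9,5>
  3: (0,0).acc=63  regs=<0,0>
  4: (0,0).acc=63  regs=<0,0>
— RS: 3×3; PE[0][0] trace:
  0: (0,0).acc=14  regs=<14,2>
  1: (0,0).acc=21  regs=<21,3>
  2: (0,0).acc=35  regs=<35,5>
  3: (0,0).acc=0  regs=<0,0>
  4: (0,0).acc=0  regs=<0,0>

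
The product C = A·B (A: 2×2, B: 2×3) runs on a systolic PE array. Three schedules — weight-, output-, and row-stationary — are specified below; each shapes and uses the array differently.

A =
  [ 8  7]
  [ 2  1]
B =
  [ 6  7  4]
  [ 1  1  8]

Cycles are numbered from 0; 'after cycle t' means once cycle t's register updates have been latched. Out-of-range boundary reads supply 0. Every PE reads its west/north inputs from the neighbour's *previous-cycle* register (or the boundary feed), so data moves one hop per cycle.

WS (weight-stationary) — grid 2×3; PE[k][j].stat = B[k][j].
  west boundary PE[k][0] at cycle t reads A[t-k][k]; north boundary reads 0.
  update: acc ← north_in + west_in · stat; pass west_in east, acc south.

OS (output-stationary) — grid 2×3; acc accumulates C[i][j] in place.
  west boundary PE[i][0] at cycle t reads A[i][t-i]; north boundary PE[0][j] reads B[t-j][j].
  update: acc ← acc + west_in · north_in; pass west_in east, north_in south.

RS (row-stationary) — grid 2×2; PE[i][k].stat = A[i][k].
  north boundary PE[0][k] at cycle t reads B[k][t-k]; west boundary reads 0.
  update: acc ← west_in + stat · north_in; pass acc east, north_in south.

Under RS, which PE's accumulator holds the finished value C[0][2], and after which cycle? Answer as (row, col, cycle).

RS — PE[0][1] is where C[0][2] collects:
  step 0 · PE0,1: acc=0; fwd→0 fwd↓0
  step 1 · PE0,1: acc=55; fwd→55 fwd↓1
  step 2 · PE0,1: acc=63; fwd→63 fwd↓1
  step 3 · PE0,1: acc=88; fwd→88 fwd↓8

(row, col, cycle) = (0, 1, 3)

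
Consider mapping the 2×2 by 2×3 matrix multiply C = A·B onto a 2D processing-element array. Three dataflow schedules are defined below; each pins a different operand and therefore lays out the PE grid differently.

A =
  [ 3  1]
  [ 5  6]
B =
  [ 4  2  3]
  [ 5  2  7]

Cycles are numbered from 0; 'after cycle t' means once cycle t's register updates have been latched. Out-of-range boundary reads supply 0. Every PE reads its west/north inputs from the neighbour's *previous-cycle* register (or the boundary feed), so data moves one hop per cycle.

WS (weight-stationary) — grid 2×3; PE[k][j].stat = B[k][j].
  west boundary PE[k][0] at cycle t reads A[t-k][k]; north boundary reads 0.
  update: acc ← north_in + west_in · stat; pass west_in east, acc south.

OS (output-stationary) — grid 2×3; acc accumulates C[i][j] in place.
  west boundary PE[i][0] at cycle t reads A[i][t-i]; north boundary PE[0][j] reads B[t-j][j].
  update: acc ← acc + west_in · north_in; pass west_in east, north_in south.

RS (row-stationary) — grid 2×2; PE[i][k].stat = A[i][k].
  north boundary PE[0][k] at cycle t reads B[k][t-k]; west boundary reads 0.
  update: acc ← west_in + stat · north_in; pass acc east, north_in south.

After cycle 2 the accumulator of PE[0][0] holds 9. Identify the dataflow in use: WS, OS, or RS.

WS [2×3] PE[0][0] across cycles:
  0: (0,0).acc=12  regs=<3,12>
  1: (0,0).acc=20  regs=<5,20>
  2: (0,0).acc=0  regs=<0,0>
OS [2×3] PE[0][0] across cycles:
  0: (0,0).acc=12  regs=<3,4>
  1: (0,0).acc=17  regs=<1,5>
  2: (0,0).acc=17  regs=<0,0>
RS [2×2] PE[0][0] across cycles:
  0: (0,0).acc=12  regs=<12,4>
  1: (0,0).acc=6  regs=<6,2>
  2: (0,0).acc=9  regs=<9,3>

dataflow = RS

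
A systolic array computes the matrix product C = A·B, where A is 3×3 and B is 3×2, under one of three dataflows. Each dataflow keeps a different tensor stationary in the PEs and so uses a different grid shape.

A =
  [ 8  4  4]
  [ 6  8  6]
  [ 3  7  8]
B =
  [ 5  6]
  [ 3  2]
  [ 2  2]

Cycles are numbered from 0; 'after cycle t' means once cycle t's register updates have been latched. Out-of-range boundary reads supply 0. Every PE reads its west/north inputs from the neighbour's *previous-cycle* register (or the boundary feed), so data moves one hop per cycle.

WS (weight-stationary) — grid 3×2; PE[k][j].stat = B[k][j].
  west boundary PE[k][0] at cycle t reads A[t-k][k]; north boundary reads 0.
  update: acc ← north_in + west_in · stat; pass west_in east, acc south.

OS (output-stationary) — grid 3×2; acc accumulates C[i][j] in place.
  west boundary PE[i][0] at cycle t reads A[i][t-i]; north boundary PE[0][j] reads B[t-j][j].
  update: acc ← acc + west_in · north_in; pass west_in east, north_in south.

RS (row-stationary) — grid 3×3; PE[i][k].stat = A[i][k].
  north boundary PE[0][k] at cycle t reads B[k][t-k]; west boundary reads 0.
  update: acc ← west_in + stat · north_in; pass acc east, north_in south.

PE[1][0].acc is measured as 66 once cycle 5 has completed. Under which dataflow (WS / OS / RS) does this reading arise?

— WS: 3×2; PE[1][0] trace:
  after 0 — PE[1][0] acc=0, pass-E 0, pass-S 0
  after 1 — PE[1][0] acc=52, pass-E 4, pass-S 52
  after 2 — PE[1][0] acc=54, pass-E 8, pass-S 54
  after 3 — PE[1][0] acc=36, pass-E 7, pass-S 36
  after 4 — PE[1][0] acc=0, pass-E 0, pass-S 0
  after 5 — PE[1][0] acc=0, pass-E 0, pass-S 0
— OS: 3×2; PE[1][0] trace:
  after 0 — PE[1][0] acc=0, pass-E 0, pass-S 0
  after 1 — PE[1][0] acc=30, pass-E 6, pass-S 5
  after 2 — PE[1][0] acc=54, pass-E 8, pass-S 3
  after 3 — PE[1][0] acc=66, pass-E 6, pass-S 2
  after 4 — PE[1][0] acc=66, pass-E 0, pass-S 0
  after 5 — PE[1][0] acc=66, pass-E 0, pass-S 0
— RS: 3×3; PE[1][0] trace:
  after 0 — PE[1][0] acc=0, pass-E 0, pass-S 0
  after 1 — PE[1][0] acc=30, pass-E 30, pass-S 5
  after 2 — PE[1][0] acc=36, pass-E 36, pass-S 6
  after 3 — PE[1][0] acc=0, pass-E 0, pass-S 0
  after 4 — PE[1][0] acc=0, pass-E 0, pass-S 0
  after 5 — PE[1][0] acc=0, pass-E 0, pass-S 0

dataflow = OS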